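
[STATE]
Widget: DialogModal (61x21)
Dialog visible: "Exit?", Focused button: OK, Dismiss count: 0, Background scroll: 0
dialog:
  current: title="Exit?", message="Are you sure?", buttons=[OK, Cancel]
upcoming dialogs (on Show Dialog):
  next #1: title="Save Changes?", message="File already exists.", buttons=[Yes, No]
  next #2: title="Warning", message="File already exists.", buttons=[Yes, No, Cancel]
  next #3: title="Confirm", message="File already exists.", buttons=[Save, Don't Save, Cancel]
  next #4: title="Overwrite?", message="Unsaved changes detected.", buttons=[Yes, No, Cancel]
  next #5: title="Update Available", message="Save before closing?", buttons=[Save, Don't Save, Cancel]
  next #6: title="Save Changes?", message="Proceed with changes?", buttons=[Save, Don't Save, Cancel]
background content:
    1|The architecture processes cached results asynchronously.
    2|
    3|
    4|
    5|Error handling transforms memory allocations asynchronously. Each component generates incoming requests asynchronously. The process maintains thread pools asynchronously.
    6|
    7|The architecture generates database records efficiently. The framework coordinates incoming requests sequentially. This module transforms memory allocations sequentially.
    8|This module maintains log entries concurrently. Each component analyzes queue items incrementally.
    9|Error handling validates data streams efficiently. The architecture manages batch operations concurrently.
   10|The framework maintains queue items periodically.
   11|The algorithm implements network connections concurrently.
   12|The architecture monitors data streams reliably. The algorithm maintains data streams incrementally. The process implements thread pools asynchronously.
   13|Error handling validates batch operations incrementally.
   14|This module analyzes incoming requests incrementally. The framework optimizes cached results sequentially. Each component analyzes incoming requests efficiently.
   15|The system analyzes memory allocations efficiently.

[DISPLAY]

The architecture processes cached results asynchronously.    
                                                             
                                                             
                                                             
Error handling transforms memory allocations asynchronously. 
                                                             
The architecture generates database records efficiently. The 
This module maintains log entries concurrently. Each componen
Error handling validat┌───────────────┐fficiently. The archit
The framework maintain│     Exit?     │iodically.            
The algorithm implemen│ Are you sure? │tions concurrently.   
The architecture monit│ [OK]  Cancel  │reliably. The algorith
Error handling validat└───────────────┘ns incrementally.     
This module analyzes incoming requests incrementally. The fra
The system analyzes memory allocations efficiently.          
                                                             
                                                             
                                                             
                                                             
                                                             
                                                             


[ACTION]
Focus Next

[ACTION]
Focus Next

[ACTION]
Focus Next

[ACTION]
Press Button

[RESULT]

The architecture processes cached results asynchronously.    
                                                             
                                                             
                                                             
Error handling transforms memory allocations asynchronously. 
                                                             
The architecture generates database records efficiently. The 
This module maintains log entries concurrently. Each componen
Error handling validates data streams efficiently. The archit
The framework maintains queue items periodically.            
The algorithm implements network connections concurrently.   
The architecture monitors data streams reliably. The algorith
Error handling validates batch operations incrementally.     
This module analyzes incoming requests incrementally. The fra
The system analyzes memory allocations efficiently.          
                                                             
                                                             
                                                             
                                                             
                                                             
                                                             


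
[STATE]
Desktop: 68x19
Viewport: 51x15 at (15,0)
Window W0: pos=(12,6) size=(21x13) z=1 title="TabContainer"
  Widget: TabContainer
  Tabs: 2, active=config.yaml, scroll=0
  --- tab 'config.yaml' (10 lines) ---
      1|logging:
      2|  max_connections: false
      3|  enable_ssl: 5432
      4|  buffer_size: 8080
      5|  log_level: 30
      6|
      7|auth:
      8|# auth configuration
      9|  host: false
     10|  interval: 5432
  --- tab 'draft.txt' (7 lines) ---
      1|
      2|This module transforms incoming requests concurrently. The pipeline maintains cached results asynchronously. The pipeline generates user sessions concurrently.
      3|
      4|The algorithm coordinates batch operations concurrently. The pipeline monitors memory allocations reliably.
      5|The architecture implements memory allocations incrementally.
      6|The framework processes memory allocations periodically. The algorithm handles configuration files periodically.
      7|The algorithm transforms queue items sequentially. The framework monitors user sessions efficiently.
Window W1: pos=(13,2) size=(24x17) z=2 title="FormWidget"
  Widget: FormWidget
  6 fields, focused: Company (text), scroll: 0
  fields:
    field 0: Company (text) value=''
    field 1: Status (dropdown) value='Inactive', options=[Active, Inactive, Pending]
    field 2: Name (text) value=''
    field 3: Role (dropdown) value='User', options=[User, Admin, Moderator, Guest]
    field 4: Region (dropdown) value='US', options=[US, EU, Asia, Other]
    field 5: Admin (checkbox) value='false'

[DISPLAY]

                                                   
                                                   
━━━━━━━━━━━━━━━━━━━━━┓                             
FormWidget           ┃                             
─────────────────────┨                             
 Company:    [      ]┃                             
 Status:     [Inact▼]┃                             
 Name:       [      ]┃                             
 Role:       [User ▼]┃                             
 Region:     [US   ▼]┃                             
 Admin:      [ ]     ┃                             
                     ┃                             
                     ┃                             
                     ┃                             
                     ┃                             


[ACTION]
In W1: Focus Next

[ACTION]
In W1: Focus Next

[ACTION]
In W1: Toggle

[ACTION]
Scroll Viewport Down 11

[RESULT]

─────────────────────┨                             
 Company:    [      ]┃                             
 Status:     [Inact▼]┃                             
 Name:       [      ]┃                             
 Role:       [User ▼]┃                             
 Region:     [US   ▼]┃                             
 Admin:      [ ]     ┃                             
                     ┃                             
                     ┃                             
                     ┃                             
                     ┃                             
                     ┃                             
                     ┃                             
                     ┃                             
━━━━━━━━━━━━━━━━━━━━━┛                             


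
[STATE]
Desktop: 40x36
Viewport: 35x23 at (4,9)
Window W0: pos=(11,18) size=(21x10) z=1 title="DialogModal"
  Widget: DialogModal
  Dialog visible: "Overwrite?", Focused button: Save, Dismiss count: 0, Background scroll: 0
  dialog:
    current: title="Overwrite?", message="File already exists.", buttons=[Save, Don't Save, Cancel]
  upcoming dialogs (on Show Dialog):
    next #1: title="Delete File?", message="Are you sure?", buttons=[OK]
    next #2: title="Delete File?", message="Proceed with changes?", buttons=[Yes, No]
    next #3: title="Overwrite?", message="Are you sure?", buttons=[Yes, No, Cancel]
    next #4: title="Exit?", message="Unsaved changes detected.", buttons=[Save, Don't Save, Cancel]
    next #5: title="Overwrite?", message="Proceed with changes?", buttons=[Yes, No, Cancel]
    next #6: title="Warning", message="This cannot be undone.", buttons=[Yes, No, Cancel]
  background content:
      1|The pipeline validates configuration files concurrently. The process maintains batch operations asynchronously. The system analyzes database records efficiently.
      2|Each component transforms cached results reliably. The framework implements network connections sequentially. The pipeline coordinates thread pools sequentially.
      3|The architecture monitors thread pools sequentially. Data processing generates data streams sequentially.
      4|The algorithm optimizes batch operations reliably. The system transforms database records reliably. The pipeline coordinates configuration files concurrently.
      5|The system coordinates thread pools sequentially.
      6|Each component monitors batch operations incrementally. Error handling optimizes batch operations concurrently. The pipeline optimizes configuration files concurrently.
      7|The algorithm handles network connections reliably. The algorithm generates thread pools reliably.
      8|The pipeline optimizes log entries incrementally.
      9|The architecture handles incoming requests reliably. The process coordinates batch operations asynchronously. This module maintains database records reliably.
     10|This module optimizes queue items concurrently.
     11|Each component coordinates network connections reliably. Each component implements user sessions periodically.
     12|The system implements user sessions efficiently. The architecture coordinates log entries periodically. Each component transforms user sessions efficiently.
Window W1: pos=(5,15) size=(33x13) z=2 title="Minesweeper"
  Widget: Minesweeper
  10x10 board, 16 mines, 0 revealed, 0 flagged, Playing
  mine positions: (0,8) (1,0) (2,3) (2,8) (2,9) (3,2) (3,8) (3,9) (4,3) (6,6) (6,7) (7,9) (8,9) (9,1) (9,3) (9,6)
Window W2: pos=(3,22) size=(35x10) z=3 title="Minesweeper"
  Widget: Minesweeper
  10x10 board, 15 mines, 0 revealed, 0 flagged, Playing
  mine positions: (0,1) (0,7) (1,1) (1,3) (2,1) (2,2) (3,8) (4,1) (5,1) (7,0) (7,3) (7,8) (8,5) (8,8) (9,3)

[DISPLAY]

                                   
                                   
                                   
                                   
                                   
                                   
 ┏━━━━━━━━━━━━━━━━━━━━━━━━━━━━━━━┓ 
 ┃ Minesweeper                   ┃ 
 ┠───────────────────────────────┨ 
 ┃■■■■■■■■■■                     ┃ 
 ┃■■■■■■■■■■                     ┃ 
 ┃■■■■■■■■■■                     ┃ 
 ┃■■■■■■■■■■                     ┃ 
━━━━━━━━━━━━━━━━━━━━━━━━━━━━━━━━━┓ 
 Minesweeper                     ┃ 
─────────────────────────────────┨ 
■■■■■■■■■■                       ┃ 
■■■■■■■■■■                       ┃ 
■■■■■■■■■■                       ┃ 
■■■■■■■■■■                       ┃ 
■■■■■■■■■■                       ┃ 
■■■■■■■■■■                       ┃ 
━━━━━━━━━━━━━━━━━━━━━━━━━━━━━━━━━┛ 


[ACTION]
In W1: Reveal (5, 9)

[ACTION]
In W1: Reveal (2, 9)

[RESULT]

                                   
                                   
                                   
                                   
                                   
                                   
 ┏━━━━━━━━━━━━━━━━━━━━━━━━━━━━━━━┓ 
 ┃ Minesweeper                   ┃ 
 ┠───────────────────────────────┨ 
 ┃■■■■■■■■✹■                     ┃ 
 ┃✹■■■■■■■■■                     ┃ 
 ┃■■■✹■■■■✹✹                     ┃ 
 ┃■■✹■■■■■✹✹                     ┃ 
━━━━━━━━━━━━━━━━━━━━━━━━━━━━━━━━━┓ 
 Minesweeper                     ┃ 
─────────────────────────────────┨ 
■■■■■■■■■■                       ┃ 
■■■■■■■■■■                       ┃ 
■■■■■■■■■■                       ┃ 
■■■■■■■■■■                       ┃ 
■■■■■■■■■■                       ┃ 
■■■■■■■■■■                       ┃ 
━━━━━━━━━━━━━━━━━━━━━━━━━━━━━━━━━┛ 


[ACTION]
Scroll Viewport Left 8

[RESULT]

                                   
                                   
                                   
                                   
                                   
                                   
     ┏━━━━━━━━━━━━━━━━━━━━━━━━━━━━━
     ┃ Minesweeper                 
     ┠─────────────────────────────
     ┃■■■■■■■■✹■                   
     ┃✹■■■■■■■■■                   
     ┃■■■✹■■■■✹✹                   
     ┃■■✹■■■■■✹✹                   
   ┏━━━━━━━━━━━━━━━━━━━━━━━━━━━━━━━
   ┃ Minesweeper                   
   ┠───────────────────────────────
   ┃■■■■■■■■■■                     
   ┃■■■■■■■■■■                     
   ┃■■■■■■■■■■                     
   ┃■■■■■■■■■■                     
   ┃■■■■■■■■■■                     
   ┃■■■■■■■■■■                     
   ┗━━━━━━━━━━━━━━━━━━━━━━━━━━━━━━━


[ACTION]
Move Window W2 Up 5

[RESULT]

                                   
                                   
                                   
                                   
                                   
                                   
     ┏━━━━━━━━━━━━━━━━━━━━━━━━━━━━━
     ┃ Minesweeper                 
   ┏━━━━━━━━━━━━━━━━━━━━━━━━━━━━━━━
   ┃ Minesweeper                   
   ┠───────────────────────────────
   ┃■■■■■■■■■■                     
   ┃■■■■■■■■■■                     
   ┃■■■■■■■■■■                     
   ┃■■■■■■■■■■                     
   ┃■■■■■■■■■■                     
   ┃■■■■■■■■■■                     
   ┗━━━━━━━━━━━━━━━━━━━━━━━━━━━━━━━
     ┗━━━━━━━━━━━━━━━━━━━━━━━━━━━━━
                                   
                                   
                                   
                                   


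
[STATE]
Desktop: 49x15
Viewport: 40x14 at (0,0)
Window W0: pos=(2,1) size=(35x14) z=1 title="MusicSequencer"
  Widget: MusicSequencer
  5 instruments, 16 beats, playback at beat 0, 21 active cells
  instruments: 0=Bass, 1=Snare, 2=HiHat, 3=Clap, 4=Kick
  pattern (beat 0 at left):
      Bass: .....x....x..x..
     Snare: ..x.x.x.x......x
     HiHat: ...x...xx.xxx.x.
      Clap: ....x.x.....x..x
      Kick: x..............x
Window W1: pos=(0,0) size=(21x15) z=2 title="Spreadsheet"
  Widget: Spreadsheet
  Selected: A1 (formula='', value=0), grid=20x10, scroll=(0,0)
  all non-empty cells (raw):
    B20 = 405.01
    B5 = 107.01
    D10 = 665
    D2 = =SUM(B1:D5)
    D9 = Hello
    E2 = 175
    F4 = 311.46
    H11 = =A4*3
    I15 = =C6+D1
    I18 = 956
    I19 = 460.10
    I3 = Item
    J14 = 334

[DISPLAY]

┏━━━━━━━━━━━━━━━━━━━┓                   
┃ Spreadsheet       ┃━━━━━━━━━━━━━━━┓   
┠───────────────────┨               ┃   
┃A1:                ┃───────────────┨   
┃       A       B   ┃2345           ┃   
┃-------------------┃·█··           ┃   
┃  1      [0]       ┃···█           ┃   
┃  2        0       ┃█·█·           ┃   
┃  3        0       ┃█··█           ┃   
┃  4        0       ┃···█           ┃   
┃  5        0  107.0┃               ┃   
┃  6        0       ┃               ┃   
┃  7        0       ┃               ┃   
┃  8        0       ┃               ┃   


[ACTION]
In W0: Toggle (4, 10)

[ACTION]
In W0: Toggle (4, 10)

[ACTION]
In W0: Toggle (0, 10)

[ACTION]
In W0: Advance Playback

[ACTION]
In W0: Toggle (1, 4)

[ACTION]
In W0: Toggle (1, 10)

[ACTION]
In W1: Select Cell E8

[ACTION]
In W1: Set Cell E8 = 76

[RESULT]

┏━━━━━━━━━━━━━━━━━━━┓                   
┃ Spreadsheet       ┃━━━━━━━━━━━━━━━┓   
┠───────────────────┨               ┃   
┃E8: 76             ┃───────────────┨   
┃       A       B   ┃2345           ┃   
┃-------------------┃·█··           ┃   
┃  1        0       ┃···█           ┃   
┃  2        0       ┃█·█·           ┃   
┃  3        0       ┃█··█           ┃   
┃  4        0       ┃···█           ┃   
┃  5        0  107.0┃               ┃   
┃  6        0       ┃               ┃   
┃  7        0       ┃               ┃   
┃  8        0       ┃               ┃   


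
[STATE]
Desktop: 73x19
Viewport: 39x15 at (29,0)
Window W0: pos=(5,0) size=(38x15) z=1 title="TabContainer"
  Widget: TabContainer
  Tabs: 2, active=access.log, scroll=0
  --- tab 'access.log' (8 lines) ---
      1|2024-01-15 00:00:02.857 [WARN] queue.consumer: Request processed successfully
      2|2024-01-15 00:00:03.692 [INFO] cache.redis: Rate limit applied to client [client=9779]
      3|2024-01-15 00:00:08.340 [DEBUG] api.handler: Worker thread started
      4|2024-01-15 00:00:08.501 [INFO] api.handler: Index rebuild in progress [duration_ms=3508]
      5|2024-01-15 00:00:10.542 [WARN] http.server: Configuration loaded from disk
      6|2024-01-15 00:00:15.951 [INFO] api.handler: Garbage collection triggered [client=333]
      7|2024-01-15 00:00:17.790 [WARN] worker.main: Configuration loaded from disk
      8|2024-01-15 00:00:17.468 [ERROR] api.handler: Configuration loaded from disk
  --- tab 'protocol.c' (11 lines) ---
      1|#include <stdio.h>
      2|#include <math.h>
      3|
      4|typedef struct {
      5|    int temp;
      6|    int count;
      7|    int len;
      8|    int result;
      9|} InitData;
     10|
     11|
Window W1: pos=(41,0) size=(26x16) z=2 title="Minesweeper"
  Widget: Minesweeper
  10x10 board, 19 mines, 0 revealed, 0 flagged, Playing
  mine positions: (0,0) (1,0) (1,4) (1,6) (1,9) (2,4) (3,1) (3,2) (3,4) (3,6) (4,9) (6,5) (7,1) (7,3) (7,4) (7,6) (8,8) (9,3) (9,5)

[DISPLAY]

━━━━━━━━━━━━┏━━━━━━━━━━━━━━━━━━━━━━━━┓ 
            ┃ Minesweeper            ┃ 
────────────┠────────────────────────┨ 
c           ┃■■■■■■■■■■              ┃ 
────────────┃■■■■■■■■■■              ┃ 
 [WARN] queu┃■■■■■■■■■■              ┃ 
 [INFO] cach┃■■■■■■■■■■              ┃ 
 [DEBUG] api┃■■■■■■■■■■              ┃ 
 [INFO] api.┃■■■■■■■■■■              ┃ 
 [WARN] http┃■■■■■■■■■■              ┃ 
 [INFO] api.┃■■■■■■■■■■              ┃ 
 [WARN] work┃■■■■■■■■■■              ┃ 
 [ERROR] api┃■■■■■■■■■■              ┃ 
            ┃                        ┃ 
━━━━━━━━━━━━┃                        ┃ 


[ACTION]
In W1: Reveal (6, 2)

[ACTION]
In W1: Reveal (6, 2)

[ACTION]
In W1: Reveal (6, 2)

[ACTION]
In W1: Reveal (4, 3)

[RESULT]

━━━━━━━━━━━━┏━━━━━━━━━━━━━━━━━━━━━━━━┓ 
            ┃ Minesweeper            ┃ 
────────────┠────────────────────────┨ 
c           ┃■■■■■■■■■■              ┃ 
────────────┃■■■■■■■■■■              ┃ 
 [WARN] queu┃■■■■■■■■■■              ┃ 
 [INFO] cach┃■■■■■■■■■■              ┃ 
 [DEBUG] api┃■■■2■■■■■■              ┃ 
 [INFO] api.┃■■■■■■■■■■              ┃ 
 [WARN] http┃■■2■■■■■■■              ┃ 
 [INFO] api.┃■■■■■■■■■■              ┃ 
 [WARN] work┃■■■■■■■■■■              ┃ 
 [ERROR] api┃■■■■■■■■■■              ┃ 
            ┃                        ┃ 
━━━━━━━━━━━━┃                        ┃ 


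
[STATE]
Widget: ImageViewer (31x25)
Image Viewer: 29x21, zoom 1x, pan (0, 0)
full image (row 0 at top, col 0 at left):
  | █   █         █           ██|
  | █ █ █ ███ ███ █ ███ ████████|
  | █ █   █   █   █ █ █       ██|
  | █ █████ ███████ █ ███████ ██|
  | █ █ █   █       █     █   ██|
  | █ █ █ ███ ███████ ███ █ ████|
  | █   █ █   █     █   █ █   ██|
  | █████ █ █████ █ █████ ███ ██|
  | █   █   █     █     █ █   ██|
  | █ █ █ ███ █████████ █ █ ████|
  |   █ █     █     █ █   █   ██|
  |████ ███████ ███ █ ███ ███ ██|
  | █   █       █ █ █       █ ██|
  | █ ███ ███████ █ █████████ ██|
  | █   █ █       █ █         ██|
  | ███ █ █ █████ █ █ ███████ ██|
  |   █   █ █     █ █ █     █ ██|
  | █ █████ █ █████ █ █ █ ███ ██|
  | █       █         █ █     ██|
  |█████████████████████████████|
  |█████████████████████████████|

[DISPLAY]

 █   █         █           ██  
 █ █ █ ███ ███ █ ███ ████████  
 █ █   █   █   █ █ █       ██  
 █ █████ ███████ █ ███████ ██  
 █ █ █   █       █     █   ██  
 █ █ █ ███ ███████ ███ █ ████  
 █   █ █   █     █   █ █   ██  
 █████ █ █████ █ █████ ███ ██  
 █   █   █     █     █ █   ██  
 █ █ █ ███ █████████ █ █ ████  
   █ █     █     █ █   █   ██  
████ ███████ ███ █ ███ ███ ██  
 █   █       █ █ █       █ ██  
 █ ███ ███████ █ █████████ ██  
 █   █ █       █ █         ██  
 ███ █ █ █████ █ █ ███████ ██  
   █   █ █     █ █ █     █ ██  
 █ █████ █ █████ █ █ █ ███ ██  
 █       █         █ █     ██  
█████████████████████████████  
█████████████████████████████  
                               
                               
                               
                               


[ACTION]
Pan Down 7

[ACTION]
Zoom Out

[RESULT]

 █████ █ █████ █ █████ ███ ██  
 █   █   █     █     █ █   ██  
 █ █ █ ███ █████████ █ █ ████  
   █ █     █     █ █   █   ██  
████ ███████ ███ █ ███ ███ ██  
 █   █       █ █ █       █ ██  
 █ ███ ███████ █ █████████ ██  
 █   █ █       █ █         ██  
 ███ █ █ █████ █ █ ███████ ██  
   █   █ █     █ █ █     █ ██  
 █ █████ █ █████ █ █ █ ███ ██  
 █       █         █ █     ██  
█████████████████████████████  
█████████████████████████████  
                               
                               
                               
                               
                               
                               
                               
                               
                               
                               
                               


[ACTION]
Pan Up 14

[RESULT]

 █   █         █           ██  
 █ █ █ ███ ███ █ ███ ████████  
 █ █   █   █   █ █ █       ██  
 █ █████ ███████ █ ███████ ██  
 █ █ █   █       █     █   ██  
 █ █ █ ███ ███████ ███ █ ████  
 █   █ █   █     █   █ █   ██  
 █████ █ █████ █ █████ ███ ██  
 █   █   █     █     █ █   ██  
 █ █ █ ███ █████████ █ █ ████  
   █ █     █     █ █   █   ██  
████ ███████ ███ █ ███ ███ ██  
 █   █       █ █ █       █ ██  
 █ ███ ███████ █ █████████ ██  
 █   █ █       █ █         ██  
 ███ █ █ █████ █ █ ███████ ██  
   █   █ █     █ █ █     █ ██  
 █ █████ █ █████ █ █ █ ███ ██  
 █       █         █ █     ██  
█████████████████████████████  
█████████████████████████████  
                               
                               
                               
                               


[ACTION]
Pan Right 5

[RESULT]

█         █           ██       
█ ███ ███ █ ███ ████████       
  █   █   █ █ █       ██       
███ ███████ █ ███████ ██       
█   █       █     █   ██       
█ ███ ███████ ███ █ ████       
█ █   █     █   █ █   ██       
█ █ █████ █ █████ ███ ██       
█   █     █     █ █   ██       
█ ███ █████████ █ █ ████       
█     █     █ █   █   ██       
███████ ███ █ ███ ███ ██       
█       █ █ █       █ ██       
█ ███████ █ █████████ ██       
█ █       █ █         ██       
█ █ █████ █ █ ███████ ██       
  █ █     █ █ █     █ ██       
███ █ █████ █ █ █ ███ ██       
    █         █ █     ██       
████████████████████████       
████████████████████████       
                               
                               
                               
                               


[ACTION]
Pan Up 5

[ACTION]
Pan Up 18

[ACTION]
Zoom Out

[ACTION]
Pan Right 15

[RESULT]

       ██                      
 ████████                      
       ██                      
██████ ██                      
   █   ██                      
██ █ ████                      
 █ █   ██                      
██ ███ ██                      
 █ █   ██                      
 █ █ ████                      
   █   ██                      
██ ███ ██                      
     █ ██                      
██████ ██                      
       ██                      
██████ ██                      
     █ ██                      
 █ ███ ██                      
 █     ██                      
█████████                      
█████████                      
                               
                               
                               
                               


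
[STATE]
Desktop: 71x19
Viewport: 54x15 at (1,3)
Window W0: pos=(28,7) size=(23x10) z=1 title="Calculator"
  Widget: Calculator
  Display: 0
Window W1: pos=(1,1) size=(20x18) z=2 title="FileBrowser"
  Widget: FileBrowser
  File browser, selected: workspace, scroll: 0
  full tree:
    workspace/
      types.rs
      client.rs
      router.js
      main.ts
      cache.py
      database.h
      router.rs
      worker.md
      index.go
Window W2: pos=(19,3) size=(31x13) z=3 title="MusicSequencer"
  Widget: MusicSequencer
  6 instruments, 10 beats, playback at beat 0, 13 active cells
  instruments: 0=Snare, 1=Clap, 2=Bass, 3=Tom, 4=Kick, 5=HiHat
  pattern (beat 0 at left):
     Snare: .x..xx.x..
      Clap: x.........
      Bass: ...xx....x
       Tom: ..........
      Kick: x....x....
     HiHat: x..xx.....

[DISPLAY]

┠─────────────────┏━━━━━━━━━━━━━━━━━━━━━━━━━━━━━┓     
┃> [-] workspace/ ┃ MusicSequencer              ┃     
┃    types.rs     ┠─────────────────────────────┨     
┃    client.rs    ┃      ▼123456789             ┃     
┃    router.js    ┃ Snare·█··██·█··             ┃┓    
┃    main.ts      ┃  Clap█·········             ┃┃    
┃    cache.py     ┃  Bass···██····█             ┃┨    
┃    database.h   ┃   Tom··········             ┃┃    
┃    router.rs    ┃  Kick█····█····             ┃┃    
┃    worker.md    ┃ HiHat█··██·····             ┃┃    
┃    index.go     ┃                             ┃┃    
┃                 ┃                             ┃┃    
┃                 ┗━━━━━━━━━━━━━━━━━━━━━━━━━━━━━┛┃    
┃                  ┃       ┗━━━━━━━━━━━━━━━━━━━━━┛    
┃                  ┃                                  


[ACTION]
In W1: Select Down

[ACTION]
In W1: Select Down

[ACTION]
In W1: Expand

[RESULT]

┠─────────────────┏━━━━━━━━━━━━━━━━━━━━━━━━━━━━━┓     
┃  [-] workspace/ ┃ MusicSequencer              ┃     
┃    types.rs     ┠─────────────────────────────┨     
┃  > client.rs    ┃      ▼123456789             ┃     
┃    router.js    ┃ Snare·█··██·█··             ┃┓    
┃    main.ts      ┃  Clap█·········             ┃┃    
┃    cache.py     ┃  Bass···██····█             ┃┨    
┃    database.h   ┃   Tom··········             ┃┃    
┃    router.rs    ┃  Kick█····█····             ┃┃    
┃    worker.md    ┃ HiHat█··██·····             ┃┃    
┃    index.go     ┃                             ┃┃    
┃                 ┃                             ┃┃    
┃                 ┗━━━━━━━━━━━━━━━━━━━━━━━━━━━━━┛┃    
┃                  ┃       ┗━━━━━━━━━━━━━━━━━━━━━┛    
┃                  ┃                                  


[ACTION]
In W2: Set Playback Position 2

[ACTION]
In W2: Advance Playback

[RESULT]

┠─────────────────┏━━━━━━━━━━━━━━━━━━━━━━━━━━━━━┓     
┃  [-] workspace/ ┃ MusicSequencer              ┃     
┃    types.rs     ┠─────────────────────────────┨     
┃  > client.rs    ┃      012▼456789             ┃     
┃    router.js    ┃ Snare·█··██·█··             ┃┓    
┃    main.ts      ┃  Clap█·········             ┃┃    
┃    cache.py     ┃  Bass···██····█             ┃┨    
┃    database.h   ┃   Tom··········             ┃┃    
┃    router.rs    ┃  Kick█····█····             ┃┃    
┃    worker.md    ┃ HiHat█··██·····             ┃┃    
┃    index.go     ┃                             ┃┃    
┃                 ┃                             ┃┃    
┃                 ┗━━━━━━━━━━━━━━━━━━━━━━━━━━━━━┛┃    
┃                  ┃       ┗━━━━━━━━━━━━━━━━━━━━━┛    
┃                  ┃                                  


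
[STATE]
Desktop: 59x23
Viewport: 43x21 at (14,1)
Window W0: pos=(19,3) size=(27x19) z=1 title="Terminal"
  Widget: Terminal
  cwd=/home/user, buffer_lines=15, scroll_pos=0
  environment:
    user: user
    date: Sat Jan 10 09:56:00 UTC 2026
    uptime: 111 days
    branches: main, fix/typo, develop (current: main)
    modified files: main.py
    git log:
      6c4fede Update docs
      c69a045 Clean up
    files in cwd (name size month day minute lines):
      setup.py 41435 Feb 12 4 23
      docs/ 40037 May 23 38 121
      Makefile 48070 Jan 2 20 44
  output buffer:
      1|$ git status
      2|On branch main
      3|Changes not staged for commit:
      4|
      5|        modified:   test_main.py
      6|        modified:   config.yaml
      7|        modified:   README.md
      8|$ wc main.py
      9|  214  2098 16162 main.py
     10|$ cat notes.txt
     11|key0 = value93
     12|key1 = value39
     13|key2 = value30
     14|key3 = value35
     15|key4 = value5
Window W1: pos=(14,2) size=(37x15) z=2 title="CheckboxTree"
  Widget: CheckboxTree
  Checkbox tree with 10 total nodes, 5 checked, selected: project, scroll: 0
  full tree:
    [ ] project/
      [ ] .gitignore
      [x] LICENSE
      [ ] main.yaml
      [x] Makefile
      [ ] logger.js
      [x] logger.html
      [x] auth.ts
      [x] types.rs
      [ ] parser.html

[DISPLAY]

                                           
┏━━━━━━━━━━━━━━━━━━━━━━━━━━━━━━━━━━━┓      
┃ CheckboxTree                      ┃      
┠───────────────────────────────────┨      
┃>[-] project/                      ┃      
┃   [ ] .gitignore                  ┃      
┃   [x] LICENSE                     ┃      
┃   [ ] main.yaml                   ┃      
┃   [x] Makefile                    ┃      
┃   [ ] logger.js                   ┃      
┃   [x] logger.html                 ┃      
┃   [x] auth.ts                     ┃      
┃   [x] types.rs                    ┃      
┃   [ ] parser.html                 ┃      
┃                                   ┃      
┗━━━━━━━━━━━━━━━━━━━━━━━━━━━━━━━━━━━┛      
     ┃key1 = value39           ┃           
     ┃key2 = value30           ┃           
     ┃key3 = value35           ┃           
     ┃key4 = value5            ┃           
     ┗━━━━━━━━━━━━━━━━━━━━━━━━━┛           


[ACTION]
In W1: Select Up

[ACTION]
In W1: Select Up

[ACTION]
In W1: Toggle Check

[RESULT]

                                           
┏━━━━━━━━━━━━━━━━━━━━━━━━━━━━━━━━━━━┓      
┃ CheckboxTree                      ┃      
┠───────────────────────────────────┨      
┃>[x] project/                      ┃      
┃   [x] .gitignore                  ┃      
┃   [x] LICENSE                     ┃      
┃   [x] main.yaml                   ┃      
┃   [x] Makefile                    ┃      
┃   [x] logger.js                   ┃      
┃   [x] logger.html                 ┃      
┃   [x] auth.ts                     ┃      
┃   [x] types.rs                    ┃      
┃   [x] parser.html                 ┃      
┃                                   ┃      
┗━━━━━━━━━━━━━━━━━━━━━━━━━━━━━━━━━━━┛      
     ┃key1 = value39           ┃           
     ┃key2 = value30           ┃           
     ┃key3 = value35           ┃           
     ┃key4 = value5            ┃           
     ┗━━━━━━━━━━━━━━━━━━━━━━━━━┛           


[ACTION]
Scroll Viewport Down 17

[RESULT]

┏━━━━━━━━━━━━━━━━━━━━━━━━━━━━━━━━━━━┓      
┃ CheckboxTree                      ┃      
┠───────────────────────────────────┨      
┃>[x] project/                      ┃      
┃   [x] .gitignore                  ┃      
┃   [x] LICENSE                     ┃      
┃   [x] main.yaml                   ┃      
┃   [x] Makefile                    ┃      
┃   [x] logger.js                   ┃      
┃   [x] logger.html                 ┃      
┃   [x] auth.ts                     ┃      
┃   [x] types.rs                    ┃      
┃   [x] parser.html                 ┃      
┃                                   ┃      
┗━━━━━━━━━━━━━━━━━━━━━━━━━━━━━━━━━━━┛      
     ┃key1 = value39           ┃           
     ┃key2 = value30           ┃           
     ┃key3 = value35           ┃           
     ┃key4 = value5            ┃           
     ┗━━━━━━━━━━━━━━━━━━━━━━━━━┛           
                                           


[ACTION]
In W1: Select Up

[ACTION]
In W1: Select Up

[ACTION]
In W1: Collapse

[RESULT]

┏━━━━━━━━━━━━━━━━━━━━━━━━━━━━━━━━━━━┓      
┃ CheckboxTree                      ┃      
┠───────────────────────────────────┨      
┃>[x] project/                      ┃      
┃                                   ┃      
┃                                   ┃      
┃                                   ┃      
┃                                   ┃      
┃                                   ┃      
┃                                   ┃      
┃                                   ┃      
┃                                   ┃      
┃                                   ┃      
┃                                   ┃      
┗━━━━━━━━━━━━━━━━━━━━━━━━━━━━━━━━━━━┛      
     ┃key1 = value39           ┃           
     ┃key2 = value30           ┃           
     ┃key3 = value35           ┃           
     ┃key4 = value5            ┃           
     ┗━━━━━━━━━━━━━━━━━━━━━━━━━┛           
                                           
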